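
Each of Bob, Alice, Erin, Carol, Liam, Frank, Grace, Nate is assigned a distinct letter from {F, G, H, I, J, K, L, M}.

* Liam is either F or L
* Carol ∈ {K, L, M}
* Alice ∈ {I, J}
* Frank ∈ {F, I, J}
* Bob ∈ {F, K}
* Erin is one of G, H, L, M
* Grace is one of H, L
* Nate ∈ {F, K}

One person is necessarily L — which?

Among the 8 variables, G fits only Erin (and all 8 values in {F, G, H, I, J, K, L, M} must be used), so Erin = G.
The 7 still-open variables together cover exactly {F, H, I, J, K, L, M} — 7 values for 7 variables — and H appears only in Grace's list, so Grace = H.
Among the 6 still-open variables, M fits only Carol (and all 6 values in {F, I, J, K, L, M} must be used), so Carol = M.
The 5 still-open variables draw from only 5 values {F, I, J, K, L}, so each is used; only Liam can be L, hence Liam = L.

Liam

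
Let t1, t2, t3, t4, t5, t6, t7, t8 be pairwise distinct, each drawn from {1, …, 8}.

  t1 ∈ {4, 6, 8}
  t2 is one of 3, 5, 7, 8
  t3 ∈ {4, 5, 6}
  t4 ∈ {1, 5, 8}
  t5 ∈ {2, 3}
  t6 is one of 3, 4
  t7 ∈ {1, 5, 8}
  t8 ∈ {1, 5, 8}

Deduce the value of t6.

The 8 variables together cover exactly {1, 2, 3, 4, 5, 6, 7, 8} — 8 values for 8 variables — and 2 appears only in t5's list, so t5 = 2.
Among the 7 still-open variables, 7 fits only t2 (and all 7 values in {1, 3, 4, 5, 6, 7, 8} must be used), so t2 = 7.
The 6 still-open variables draw from only 6 values {1, 3, 4, 5, 6, 8}, so each is used; only t6 can be 3, hence t6 = 3.

3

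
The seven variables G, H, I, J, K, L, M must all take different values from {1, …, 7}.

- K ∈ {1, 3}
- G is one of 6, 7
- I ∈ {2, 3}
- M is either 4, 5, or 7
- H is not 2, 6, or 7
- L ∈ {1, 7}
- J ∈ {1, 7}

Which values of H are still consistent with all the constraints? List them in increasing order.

The 7 variables draw from only 7 values {1, 2, 3, 4, 5, 6, 7}, so each is used; only I can be 2, hence I = 2.
The 6 still-open variables together cover exactly {1, 3, 4, 5, 6, 7} — 6 values for 6 variables — and 6 appears only in G's list, so G = 6.
J and L share exactly the 2 values {1, 7}; by pigeonhole those values go to them, so strike 1, 7 from H, K, M.
K must be 3 (only option left). So H can't be 3.
No further eliminations apply; H can still be any of 4, 5.

4, 5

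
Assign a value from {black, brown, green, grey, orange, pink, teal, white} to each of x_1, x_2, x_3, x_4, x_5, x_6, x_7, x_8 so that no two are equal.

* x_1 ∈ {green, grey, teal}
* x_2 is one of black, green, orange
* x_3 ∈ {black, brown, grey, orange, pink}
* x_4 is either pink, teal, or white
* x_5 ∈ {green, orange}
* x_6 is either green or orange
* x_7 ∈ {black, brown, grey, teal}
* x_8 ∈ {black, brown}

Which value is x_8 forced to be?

The 8 variables draw from only 8 values {black, brown, green, grey, orange, pink, teal, white}, so each is used; only x_4 can be white, hence x_4 = white.
The 7 still-open variables draw from only 7 values {black, brown, green, grey, orange, pink, teal}, so each is used; only x_3 can be pink, hence x_3 = pink.
The 2 variables x_5 and x_6 are confined to {green, orange}, which locks those values in; drop them from x_1, x_2.
That leaves x_2 = black. So x_7, x_8 can't be black.
So x_8 = brown.

brown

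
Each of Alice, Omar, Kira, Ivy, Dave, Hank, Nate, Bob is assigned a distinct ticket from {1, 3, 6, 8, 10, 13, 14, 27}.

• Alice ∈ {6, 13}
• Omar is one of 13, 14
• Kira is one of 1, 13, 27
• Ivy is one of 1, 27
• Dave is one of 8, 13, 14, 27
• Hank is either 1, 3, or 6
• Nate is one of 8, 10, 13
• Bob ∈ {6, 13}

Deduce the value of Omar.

14

The 8 variables together cover exactly {1, 3, 6, 8, 10, 13, 14, 27} — 8 values for 8 variables — and 3 appears only in Hank's list, so Hank = 3.
The 7 still-open variables together cover exactly {1, 6, 8, 10, 13, 14, 27} — 7 values for 7 variables — and 10 appears only in Nate's list, so Nate = 10.
The 6 still-open variables together cover exactly {1, 6, 8, 13, 14, 27} — 6 values for 6 variables — and 8 appears only in Dave's list, so Dave = 8.
Among the 5 still-open variables, 14 fits only Omar (and all 5 values in {1, 6, 13, 14, 27} must be used), so Omar = 14.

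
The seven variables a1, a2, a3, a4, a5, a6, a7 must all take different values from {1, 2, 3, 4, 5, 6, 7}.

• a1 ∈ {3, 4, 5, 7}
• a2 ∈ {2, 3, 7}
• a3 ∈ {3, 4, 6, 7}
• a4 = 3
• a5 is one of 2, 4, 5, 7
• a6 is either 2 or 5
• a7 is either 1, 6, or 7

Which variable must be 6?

a3

a4 has just one choice, so a4 = 3. Eliminate 3 elsewhere: a1, a2, a3.
The 6 still-open variables draw from only 6 values {1, 2, 4, 5, 6, 7}, so each is used; only a7 can be 1, hence a7 = 1.
The 5 still-open variables draw from only 5 values {2, 4, 5, 6, 7}, so each is used; only a3 can be 6, hence a3 = 6.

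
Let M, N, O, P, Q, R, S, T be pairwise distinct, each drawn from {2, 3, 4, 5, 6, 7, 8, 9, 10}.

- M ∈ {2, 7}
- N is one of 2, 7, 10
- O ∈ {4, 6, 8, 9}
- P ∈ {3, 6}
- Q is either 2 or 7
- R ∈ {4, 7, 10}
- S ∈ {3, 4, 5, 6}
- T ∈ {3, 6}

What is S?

The 2 variables M and Q are confined to {2, 7}, which locks those values in; drop them from N, R.
N has just one choice, so N = 10. Strike 10 from R.
R must be 4 (only option left). Remove 4 from O, S.
P and T between them cover only {3, 6} — a naked pair. Remove those values from O, S.
So S = 5.

5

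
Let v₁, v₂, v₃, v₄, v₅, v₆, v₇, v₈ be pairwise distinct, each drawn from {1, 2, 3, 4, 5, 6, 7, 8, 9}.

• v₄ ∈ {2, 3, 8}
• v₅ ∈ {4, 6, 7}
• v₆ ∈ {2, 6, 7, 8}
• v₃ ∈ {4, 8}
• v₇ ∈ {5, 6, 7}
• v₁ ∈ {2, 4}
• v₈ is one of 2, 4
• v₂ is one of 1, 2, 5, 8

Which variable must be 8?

v₃

The 8 variables together cover exactly {1, 2, 3, 4, 5, 6, 7, 8} — 8 values for 8 variables — and 1 appears only in v₂'s list, so v₂ = 1.
Among the 7 still-open variables, 3 fits only v₄ (and all 7 values in {2, 3, 4, 5, 6, 7, 8} must be used), so v₄ = 3.
The 6 still-open variables together cover exactly {2, 4, 5, 6, 7, 8} — 6 values for 6 variables — and 5 appears only in v₇'s list, so v₇ = 5.
v₁ and v₈ share exactly the 2 values {2, 4}; by pigeonhole those values go to them, so strike 2, 4 from v₃, v₅, v₆.
So 8 goes to v₃.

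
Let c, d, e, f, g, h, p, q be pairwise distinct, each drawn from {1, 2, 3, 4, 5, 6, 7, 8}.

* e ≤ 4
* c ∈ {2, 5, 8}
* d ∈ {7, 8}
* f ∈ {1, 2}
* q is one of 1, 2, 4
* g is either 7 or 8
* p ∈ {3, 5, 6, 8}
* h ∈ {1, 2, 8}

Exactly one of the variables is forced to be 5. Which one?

c

The 8 variables together cover exactly {1, 2, 3, 4, 5, 6, 7, 8} — 8 values for 8 variables — and 6 appears only in p's list, so p = 6.
Among the 7 still-open variables, 3 fits only e (and all 7 values in {1, 2, 3, 4, 5, 7, 8} must be used), so e = 3.
The 6 still-open variables draw from only 6 values {1, 2, 4, 5, 7, 8}, so each is used; only q can be 4, hence q = 4.
The 5 still-open variables draw from only 5 values {1, 2, 5, 7, 8}, so each is used; only c can be 5, hence c = 5.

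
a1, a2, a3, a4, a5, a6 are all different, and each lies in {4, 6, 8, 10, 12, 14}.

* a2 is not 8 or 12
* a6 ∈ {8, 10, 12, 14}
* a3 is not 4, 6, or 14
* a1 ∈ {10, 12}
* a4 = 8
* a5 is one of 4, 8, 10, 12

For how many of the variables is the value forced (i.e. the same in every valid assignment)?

4

a4's domain is down to {8}, so a4 = 8. So a3, a5, a6 can't be 8.
The 5 still-open variables draw from only 5 values {4, 6, 10, 12, 14}, so each is used; only a2 can be 6, hence a2 = 6.
The 4 still-open variables draw from only 4 values {4, 10, 12, 14}, so each is used; only a5 can be 4, hence a5 = 4.
Among the 3 still-open variables, 14 fits only a6 (and all 3 values in {10, 12, 14} must be used), so a6 = 14.
Determined: a2=6, a4=8, a5=4, a6=14. The other variables each still have more than one consistent value. That makes 4.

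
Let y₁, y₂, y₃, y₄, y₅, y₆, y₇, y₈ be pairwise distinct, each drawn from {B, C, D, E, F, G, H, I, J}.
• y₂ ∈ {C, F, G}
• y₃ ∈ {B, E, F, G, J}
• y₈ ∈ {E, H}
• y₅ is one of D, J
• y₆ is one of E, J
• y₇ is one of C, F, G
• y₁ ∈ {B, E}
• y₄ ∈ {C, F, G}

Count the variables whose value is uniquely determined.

2

Among the 8 variables, D fits only y₅ (and all 8 values in {B, C, D, E, F, G, H, J} must be used), so y₅ = D.
Among the 7 still-open variables, H fits only y₈ (and all 7 values in {B, C, E, F, G, H, J} must be used), so y₈ = H.
y₂, y₄, y₇ between them cover only {C, F, G} — a naked triple. Remove those values from y₃.
Determined: y₅=D, y₈=H. The other variables each still have more than one consistent value. That makes 2.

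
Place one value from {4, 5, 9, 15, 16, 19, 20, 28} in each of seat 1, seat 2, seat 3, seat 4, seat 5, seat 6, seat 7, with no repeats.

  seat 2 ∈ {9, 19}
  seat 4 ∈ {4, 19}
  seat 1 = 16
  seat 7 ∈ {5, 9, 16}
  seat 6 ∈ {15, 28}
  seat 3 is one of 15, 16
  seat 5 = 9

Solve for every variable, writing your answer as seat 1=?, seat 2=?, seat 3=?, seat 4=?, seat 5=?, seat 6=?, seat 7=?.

seat 1=16, seat 2=19, seat 3=15, seat 4=4, seat 5=9, seat 6=28, seat 7=5

seat 1 has just one choice, so seat 1 = 16. So seat 3, seat 7 can't be 16.
seat 3's domain is down to {15}, so seat 3 = 15. Remove 15 from seat 6.
seat 5 has just one choice, so seat 5 = 9. Strike 9 from seat 2, seat 7.
seat 6 must be 28 (only option left).
seat 7 must be 5 (only option left).
That leaves seat 2 = 19. Strike 19 from seat 4.
seat 4 must be 4 (only option left).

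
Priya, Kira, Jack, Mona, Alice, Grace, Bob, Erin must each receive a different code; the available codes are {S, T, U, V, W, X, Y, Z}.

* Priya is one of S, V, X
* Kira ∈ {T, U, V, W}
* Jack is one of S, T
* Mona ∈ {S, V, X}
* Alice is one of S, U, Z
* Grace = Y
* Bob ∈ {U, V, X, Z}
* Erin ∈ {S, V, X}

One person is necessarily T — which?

Jack

Grace's domain is down to {Y}, so Grace = Y.
The 7 still-open variables draw from only 7 values {S, T, U, V, W, X, Z}, so each is used; only Kira can be W, hence Kira = W.
The 6 still-open variables together cover exactly {S, T, U, V, X, Z} — 6 values for 6 variables — and T appears only in Jack's list, so Jack = T.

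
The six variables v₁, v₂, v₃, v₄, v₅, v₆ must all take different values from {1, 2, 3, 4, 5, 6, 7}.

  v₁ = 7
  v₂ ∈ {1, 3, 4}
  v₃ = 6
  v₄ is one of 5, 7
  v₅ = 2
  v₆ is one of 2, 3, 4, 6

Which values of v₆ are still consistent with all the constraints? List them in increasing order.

v₁ has just one choice, so v₁ = 7. Remove 7 from v₄.
v₃ must be 6 (only option left). Strike 6 from v₆.
v₄ must be 5 (only option left).
v₅ must be 2 (only option left). So v₆ can't be 2.
No further eliminations apply; v₆ can still be any of 3, 4.

3, 4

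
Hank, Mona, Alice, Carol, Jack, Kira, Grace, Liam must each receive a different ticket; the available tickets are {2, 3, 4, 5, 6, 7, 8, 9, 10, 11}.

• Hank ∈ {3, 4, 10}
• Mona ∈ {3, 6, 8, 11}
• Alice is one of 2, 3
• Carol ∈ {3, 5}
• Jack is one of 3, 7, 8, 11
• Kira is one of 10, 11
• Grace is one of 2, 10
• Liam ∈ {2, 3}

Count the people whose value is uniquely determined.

4

The 2 variables Alice and Liam are confined to {2, 3}, which locks those values in; drop them from Hank, Mona, Carol, Jack, Grace.
Carol must be 5 (only option left).
Grace must be 10 (only option left). Remove 10 from Hank, Kira.
Hank's domain is down to {4}, so Hank = 4.
Kira has just one choice, so Kira = 11. Eliminate 11 elsewhere: Mona, Jack.
Determined: Hank=4, Carol=5, Kira=11, Grace=10. The other people each still have more than one consistent value. That makes 4.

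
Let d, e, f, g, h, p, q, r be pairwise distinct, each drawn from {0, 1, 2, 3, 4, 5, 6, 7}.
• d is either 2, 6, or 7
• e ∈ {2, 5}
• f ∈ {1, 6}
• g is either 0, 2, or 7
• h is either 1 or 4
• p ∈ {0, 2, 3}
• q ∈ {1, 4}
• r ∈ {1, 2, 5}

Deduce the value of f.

The 8 variables together cover exactly {0, 1, 2, 3, 4, 5, 6, 7} — 8 values for 8 variables — and 3 appears only in p's list, so p = 3.
The 7 still-open variables draw from only 7 values {0, 1, 2, 4, 5, 6, 7}, so each is used; only g can be 0, hence g = 0.
Among the 6 still-open variables, 7 fits only d (and all 6 values in {1, 2, 4, 5, 6, 7} must be used), so d = 7.
The 5 still-open variables together cover exactly {1, 2, 4, 5, 6} — 5 values for 5 variables — and 6 appears only in f's list, so f = 6.

6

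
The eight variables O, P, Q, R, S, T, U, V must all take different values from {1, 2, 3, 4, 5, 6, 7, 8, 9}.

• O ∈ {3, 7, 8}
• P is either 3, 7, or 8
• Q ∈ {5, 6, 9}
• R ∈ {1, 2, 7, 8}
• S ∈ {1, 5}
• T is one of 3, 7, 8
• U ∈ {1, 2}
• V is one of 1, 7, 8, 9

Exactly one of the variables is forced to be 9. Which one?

The 8 variables draw from only 8 values {1, 2, 3, 5, 6, 7, 8, 9}, so each is used; only Q can be 6, hence Q = 6.
Among the 7 still-open variables, 5 fits only S (and all 7 values in {1, 2, 3, 5, 7, 8, 9} must be used), so S = 5.
The 6 still-open variables draw from only 6 values {1, 2, 3, 7, 8, 9}, so each is used; only V can be 9, hence V = 9.

V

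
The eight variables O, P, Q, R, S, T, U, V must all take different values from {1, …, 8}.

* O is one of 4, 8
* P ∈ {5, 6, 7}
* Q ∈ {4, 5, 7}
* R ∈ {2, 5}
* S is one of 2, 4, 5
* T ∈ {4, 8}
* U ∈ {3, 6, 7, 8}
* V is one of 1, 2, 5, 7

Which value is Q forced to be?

The 8 variables draw from only 8 values {1, 2, 3, 4, 5, 6, 7, 8}, so each is used; only V can be 1, hence V = 1.
The 7 still-open variables together cover exactly {2, 3, 4, 5, 6, 7, 8} — 7 values for 7 variables — and 3 appears only in U's list, so U = 3.
The 6 still-open variables together cover exactly {2, 4, 5, 6, 7, 8} — 6 values for 6 variables — and 6 appears only in P's list, so P = 6.
The 5 still-open variables together cover exactly {2, 4, 5, 7, 8} — 5 values for 5 variables — and 7 appears only in Q's list, so Q = 7.

7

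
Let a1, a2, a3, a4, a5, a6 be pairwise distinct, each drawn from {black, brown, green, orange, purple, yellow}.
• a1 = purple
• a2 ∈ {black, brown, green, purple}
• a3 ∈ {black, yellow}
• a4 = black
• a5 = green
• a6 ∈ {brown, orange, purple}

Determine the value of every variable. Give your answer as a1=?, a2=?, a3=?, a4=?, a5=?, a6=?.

a1=purple, a2=brown, a3=yellow, a4=black, a5=green, a6=orange

a1 has just one choice, so a1 = purple. So a2, a6 can't be purple.
a4's domain is down to {black}, so a4 = black. Eliminate black elsewhere: a2, a3.
a5's domain is down to {green}, so a5 = green. Remove green from a2.
a2 has just one choice, so a2 = brown. So a6 can't be brown.
a3 has just one choice, so a3 = yellow.
a6's domain is down to {orange}, so a6 = orange.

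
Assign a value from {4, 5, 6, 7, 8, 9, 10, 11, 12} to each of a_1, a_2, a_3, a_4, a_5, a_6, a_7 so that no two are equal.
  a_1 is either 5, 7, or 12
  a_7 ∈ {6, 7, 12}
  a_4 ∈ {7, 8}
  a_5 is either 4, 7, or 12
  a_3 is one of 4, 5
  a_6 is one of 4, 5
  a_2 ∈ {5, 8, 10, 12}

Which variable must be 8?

The 7 variables draw from only 7 values {4, 5, 6, 7, 8, 10, 12}, so each is used; only a_7 can be 6, hence a_7 = 6.
The 6 still-open variables draw from only 6 values {4, 5, 7, 8, 10, 12}, so each is used; only a_2 can be 10, hence a_2 = 10.
The 5 still-open variables together cover exactly {4, 5, 7, 8, 12} — 5 values for 5 variables — and 8 appears only in a_4's list, so a_4 = 8.

a_4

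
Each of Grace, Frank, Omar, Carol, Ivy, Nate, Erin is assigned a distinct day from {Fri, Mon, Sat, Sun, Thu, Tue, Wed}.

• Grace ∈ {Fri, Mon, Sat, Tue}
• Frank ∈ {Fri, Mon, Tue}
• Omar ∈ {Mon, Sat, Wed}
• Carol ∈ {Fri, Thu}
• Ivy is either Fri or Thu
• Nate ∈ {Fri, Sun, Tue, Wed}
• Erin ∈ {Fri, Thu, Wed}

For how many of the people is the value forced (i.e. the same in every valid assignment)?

The 7 variables draw from only 7 values {Fri, Mon, Sat, Sun, Thu, Tue, Wed}, so each is used; only Nate can be Sun, hence Nate = Sun.
Carol and Ivy between them cover only {Fri, Thu} — a naked pair. Remove those values from Grace, Frank, Erin.
Erin must be Wed (only option left). Remove Wed from Omar.
Determined: Nate=Sun, Erin=Wed. The other people each still have more than one consistent value. That makes 2.

2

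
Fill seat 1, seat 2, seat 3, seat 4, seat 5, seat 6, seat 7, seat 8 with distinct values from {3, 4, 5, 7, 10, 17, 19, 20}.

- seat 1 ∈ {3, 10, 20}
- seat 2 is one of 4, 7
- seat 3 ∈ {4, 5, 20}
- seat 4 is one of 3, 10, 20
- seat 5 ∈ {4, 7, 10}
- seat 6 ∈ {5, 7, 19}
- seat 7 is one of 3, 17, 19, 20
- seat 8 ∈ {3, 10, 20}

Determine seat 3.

5

Among the 8 variables, 17 fits only seat 7 (and all 8 values in {3, 4, 5, 7, 10, 17, 19, 20} must be used), so seat 7 = 17.
The 7 still-open variables together cover exactly {3, 4, 5, 7, 10, 19, 20} — 7 values for 7 variables — and 19 appears only in seat 6's list, so seat 6 = 19.
The 6 still-open variables together cover exactly {3, 4, 5, 7, 10, 20} — 6 values for 6 variables — and 5 appears only in seat 3's list, so seat 3 = 5.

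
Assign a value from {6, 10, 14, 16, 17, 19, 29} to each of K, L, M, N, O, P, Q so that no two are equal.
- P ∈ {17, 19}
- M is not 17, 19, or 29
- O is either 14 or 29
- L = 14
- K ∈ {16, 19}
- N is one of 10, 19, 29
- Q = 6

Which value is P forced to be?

L has just one choice, so L = 14. Strike 14 from M, O.
That leaves O = 29. Eliminate 29 elsewhere: N.
Q's domain is down to {6}, so Q = 6. Remove 6 from M.
The 4 still-open variables draw from only 4 values {10, 16, 17, 19}, so each is used; only P can be 17, hence P = 17.

17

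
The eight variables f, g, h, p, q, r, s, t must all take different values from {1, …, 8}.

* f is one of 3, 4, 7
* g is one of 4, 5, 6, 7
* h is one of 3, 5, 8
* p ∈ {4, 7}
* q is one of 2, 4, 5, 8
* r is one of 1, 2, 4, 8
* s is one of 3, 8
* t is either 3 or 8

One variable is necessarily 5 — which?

The 8 variables draw from only 8 values {1, 2, 3, 4, 5, 6, 7, 8}, so each is used; only r can be 1, hence r = 1.
The 7 still-open variables together cover exactly {2, 3, 4, 5, 6, 7, 8} — 7 values for 7 variables — and 2 appears only in q's list, so q = 2.
The 6 still-open variables draw from only 6 values {3, 4, 5, 6, 7, 8}, so each is used; only g can be 6, hence g = 6.
Among the 5 still-open variables, 5 fits only h (and all 5 values in {3, 4, 5, 7, 8} must be used), so h = 5.

h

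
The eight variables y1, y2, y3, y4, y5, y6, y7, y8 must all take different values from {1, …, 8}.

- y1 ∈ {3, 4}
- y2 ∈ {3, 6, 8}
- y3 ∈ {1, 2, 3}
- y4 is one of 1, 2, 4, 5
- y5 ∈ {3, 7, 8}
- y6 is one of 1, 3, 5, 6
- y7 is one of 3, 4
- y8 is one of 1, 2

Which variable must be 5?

y4

The 8 variables together cover exactly {1, 2, 3, 4, 5, 6, 7, 8} — 8 values for 8 variables — and 7 appears only in y5's list, so y5 = 7.
The 7 still-open variables together cover exactly {1, 2, 3, 4, 5, 6, 8} — 7 values for 7 variables — and 8 appears only in y2's list, so y2 = 8.
Among the 6 still-open variables, 6 fits only y6 (and all 6 values in {1, 2, 3, 4, 5, 6} must be used), so y6 = 6.
The 5 still-open variables draw from only 5 values {1, 2, 3, 4, 5}, so each is used; only y4 can be 5, hence y4 = 5.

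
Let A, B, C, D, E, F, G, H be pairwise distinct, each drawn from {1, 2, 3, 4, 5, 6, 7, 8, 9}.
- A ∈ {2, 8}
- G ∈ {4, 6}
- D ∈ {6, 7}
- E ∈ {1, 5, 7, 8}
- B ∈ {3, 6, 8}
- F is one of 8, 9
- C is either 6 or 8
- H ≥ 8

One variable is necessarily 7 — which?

F and H share exactly the 2 values {8, 9}; by pigeonhole those values go to them, so strike 8, 9 from A, B, C, E.
A's domain is down to {2}, so A = 2.
That leaves C = 6. So B, D, G can't be 6.
So 7 goes to D.

D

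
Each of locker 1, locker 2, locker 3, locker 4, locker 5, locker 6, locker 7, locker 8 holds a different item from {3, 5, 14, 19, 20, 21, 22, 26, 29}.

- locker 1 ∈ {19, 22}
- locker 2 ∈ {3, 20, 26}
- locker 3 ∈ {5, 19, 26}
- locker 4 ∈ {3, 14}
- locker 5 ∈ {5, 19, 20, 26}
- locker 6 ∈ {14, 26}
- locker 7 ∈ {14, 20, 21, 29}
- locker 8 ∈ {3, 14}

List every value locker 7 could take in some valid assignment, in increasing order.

21, 29

The 2 variables locker 4 and locker 8 are confined to {3, 14}, which locks those values in; drop them from locker 2, locker 6, locker 7.
locker 6 must be 26 (only option left). So locker 2, locker 3, locker 5 can't be 26.
That leaves locker 2 = 20. Strike 20 from locker 5, locker 7.
locker 3 and locker 5 share exactly the 2 values {5, 19}; by pigeonhole those values go to them, so strike 5, 19 from locker 1.
locker 1 has just one choice, so locker 1 = 22.
No further eliminations apply; locker 7 can still be any of 21, 29.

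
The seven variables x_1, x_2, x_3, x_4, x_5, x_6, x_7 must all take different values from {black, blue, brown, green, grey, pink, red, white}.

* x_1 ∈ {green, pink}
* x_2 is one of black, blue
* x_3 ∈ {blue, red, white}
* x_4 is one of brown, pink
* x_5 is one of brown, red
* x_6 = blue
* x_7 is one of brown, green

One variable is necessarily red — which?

x_5

x_6 must be blue (only option left). Strike blue from x_2, x_3.
x_2 has just one choice, so x_2 = black.
The 5 still-open variables draw from only 5 values {brown, green, pink, red, white}, so each is used; only x_3 can be white, hence x_3 = white.
The 4 still-open variables together cover exactly {brown, green, pink, red} — 4 values for 4 variables — and red appears only in x_5's list, so x_5 = red.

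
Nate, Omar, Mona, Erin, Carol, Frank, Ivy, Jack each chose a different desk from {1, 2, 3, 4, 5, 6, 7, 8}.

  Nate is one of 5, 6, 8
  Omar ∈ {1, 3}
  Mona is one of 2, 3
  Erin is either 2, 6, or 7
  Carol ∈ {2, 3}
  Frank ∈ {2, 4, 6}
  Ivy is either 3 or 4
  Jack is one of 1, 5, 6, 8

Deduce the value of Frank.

Among the 8 variables, 7 fits only Erin (and all 8 values in {1, 2, 3, 4, 5, 6, 7, 8} must be used), so Erin = 7.
Mona and Carol share exactly the 2 values {2, 3}; by pigeonhole those values go to them, so strike 2, 3 from Omar, Frank, Ivy.
Omar's domain is down to {1}, so Omar = 1. Eliminate 1 elsewhere: Jack.
That leaves Ivy = 4. Eliminate 4 elsewhere: Frank.
So Frank = 6.

6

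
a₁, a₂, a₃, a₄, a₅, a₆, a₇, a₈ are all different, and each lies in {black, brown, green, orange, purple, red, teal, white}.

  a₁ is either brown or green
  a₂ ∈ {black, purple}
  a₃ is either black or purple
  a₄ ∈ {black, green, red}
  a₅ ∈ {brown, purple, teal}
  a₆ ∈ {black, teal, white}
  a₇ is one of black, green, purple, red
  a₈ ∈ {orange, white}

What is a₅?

teal

The 8 variables draw from only 8 values {black, brown, green, orange, purple, red, teal, white}, so each is used; only a₈ can be orange, hence a₈ = orange.
Among the 7 still-open variables, white fits only a₆ (and all 7 values in {black, brown, green, purple, red, teal, white} must be used), so a₆ = white.
Among the 6 still-open variables, teal fits only a₅ (and all 6 values in {black, brown, green, purple, red, teal} must be used), so a₅ = teal.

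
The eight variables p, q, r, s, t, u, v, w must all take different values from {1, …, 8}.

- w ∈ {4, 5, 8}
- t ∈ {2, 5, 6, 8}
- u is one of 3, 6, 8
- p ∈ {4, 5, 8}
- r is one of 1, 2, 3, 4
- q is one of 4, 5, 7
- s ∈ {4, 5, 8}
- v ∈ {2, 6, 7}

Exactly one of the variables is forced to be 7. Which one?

q

The 8 variables draw from only 8 values {1, 2, 3, 4, 5, 6, 7, 8}, so each is used; only r can be 1, hence r = 1.
The 7 still-open variables together cover exactly {2, 3, 4, 5, 6, 7, 8} — 7 values for 7 variables — and 3 appears only in u's list, so u = 3.
The 3 variables p, s, w are confined to {4, 5, 8}, which locks those values in; drop them from q, t.
So 7 goes to q.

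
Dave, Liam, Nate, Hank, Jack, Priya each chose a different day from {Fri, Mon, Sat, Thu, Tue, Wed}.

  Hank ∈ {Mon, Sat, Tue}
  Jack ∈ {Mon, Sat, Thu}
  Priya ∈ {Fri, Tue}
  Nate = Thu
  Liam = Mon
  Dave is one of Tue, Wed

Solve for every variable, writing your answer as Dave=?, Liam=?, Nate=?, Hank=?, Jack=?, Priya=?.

Liam's domain is down to {Mon}, so Liam = Mon. So Hank, Jack can't be Mon.
That leaves Nate = Thu. So Jack can't be Thu.
Jack's domain is down to {Sat}, so Jack = Sat. Strike Sat from Hank.
That leaves Hank = Tue. Strike Tue from Dave, Priya.
Priya's domain is down to {Fri}, so Priya = Fri.
Dave's domain is down to {Wed}, so Dave = Wed.

Dave=Wed, Liam=Mon, Nate=Thu, Hank=Tue, Jack=Sat, Priya=Fri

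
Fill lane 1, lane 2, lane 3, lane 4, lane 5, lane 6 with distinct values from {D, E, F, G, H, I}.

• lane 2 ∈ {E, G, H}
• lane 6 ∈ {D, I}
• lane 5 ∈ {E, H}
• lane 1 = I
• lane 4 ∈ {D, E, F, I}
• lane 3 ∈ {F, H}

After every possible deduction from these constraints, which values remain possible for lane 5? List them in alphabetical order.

E, H

lane 1's domain is down to {I}, so lane 1 = I. Strike I from lane 4, lane 6.
lane 6 must be D (only option left). Eliminate D elsewhere: lane 4.
The 4 still-open variables draw from only 4 values {E, F, G, H}, so each is used; only lane 2 can be G, hence lane 2 = G.
No further eliminations apply; lane 5 can still be any of E, H.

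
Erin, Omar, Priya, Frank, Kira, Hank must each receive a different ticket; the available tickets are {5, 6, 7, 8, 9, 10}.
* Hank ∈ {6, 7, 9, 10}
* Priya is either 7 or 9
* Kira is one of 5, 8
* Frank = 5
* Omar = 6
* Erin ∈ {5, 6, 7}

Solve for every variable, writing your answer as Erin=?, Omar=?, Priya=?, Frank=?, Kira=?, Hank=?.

Omar must be 6 (only option left). Remove 6 from Erin, Hank.
Frank's domain is down to {5}, so Frank = 5. So Erin, Kira can't be 5.
Kira must be 8 (only option left).
Erin has just one choice, so Erin = 7. Strike 7 from Priya, Hank.
Priya's domain is down to {9}, so Priya = 9. Eliminate 9 elsewhere: Hank.
That leaves Hank = 10.

Erin=7, Omar=6, Priya=9, Frank=5, Kira=8, Hank=10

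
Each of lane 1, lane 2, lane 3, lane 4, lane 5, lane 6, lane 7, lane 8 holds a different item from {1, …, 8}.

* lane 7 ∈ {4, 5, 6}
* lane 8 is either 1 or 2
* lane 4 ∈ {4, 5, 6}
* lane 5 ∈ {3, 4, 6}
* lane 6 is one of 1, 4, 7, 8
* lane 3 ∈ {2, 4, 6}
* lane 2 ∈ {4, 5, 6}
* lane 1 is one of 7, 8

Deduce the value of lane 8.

1

The 8 variables draw from only 8 values {1, 2, 3, 4, 5, 6, 7, 8}, so each is used; only lane 5 can be 3, hence lane 5 = 3.
The 3 variables lane 2, lane 4, lane 7 are confined to {4, 5, 6}, which locks those values in; drop them from lane 3, lane 6.
That leaves lane 3 = 2. Remove 2 from lane 8.
So lane 8 = 1.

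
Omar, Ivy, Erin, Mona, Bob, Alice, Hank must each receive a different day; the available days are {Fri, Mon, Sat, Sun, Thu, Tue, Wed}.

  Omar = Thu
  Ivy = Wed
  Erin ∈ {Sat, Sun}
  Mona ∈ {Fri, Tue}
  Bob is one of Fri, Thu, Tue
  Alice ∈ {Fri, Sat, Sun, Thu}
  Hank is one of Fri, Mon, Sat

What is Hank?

Mon

Omar must be Thu (only option left). Eliminate Thu elsewhere: Bob, Alice.
Ivy has just one choice, so Ivy = Wed.
Among the 5 still-open variables, Mon fits only Hank (and all 5 values in {Fri, Mon, Sat, Sun, Tue} must be used), so Hank = Mon.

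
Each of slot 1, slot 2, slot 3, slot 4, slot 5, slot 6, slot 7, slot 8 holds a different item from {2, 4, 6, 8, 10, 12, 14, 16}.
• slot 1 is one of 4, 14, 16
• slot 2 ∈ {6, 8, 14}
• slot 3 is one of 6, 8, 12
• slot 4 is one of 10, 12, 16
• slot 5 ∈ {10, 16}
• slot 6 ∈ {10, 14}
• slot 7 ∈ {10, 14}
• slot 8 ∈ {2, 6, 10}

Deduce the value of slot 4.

12

The 8 variables draw from only 8 values {2, 4, 6, 8, 10, 12, 14, 16}, so each is used; only slot 8 can be 2, hence slot 8 = 2.
The 7 still-open variables together cover exactly {4, 6, 8, 10, 12, 14, 16} — 7 values for 7 variables — and 4 appears only in slot 1's list, so slot 1 = 4.
The 2 variables slot 6 and slot 7 are confined to {10, 14}, which locks those values in; drop them from slot 2, slot 4, slot 5.
slot 5 has just one choice, so slot 5 = 16. Strike 16 from slot 4.
So slot 4 = 12.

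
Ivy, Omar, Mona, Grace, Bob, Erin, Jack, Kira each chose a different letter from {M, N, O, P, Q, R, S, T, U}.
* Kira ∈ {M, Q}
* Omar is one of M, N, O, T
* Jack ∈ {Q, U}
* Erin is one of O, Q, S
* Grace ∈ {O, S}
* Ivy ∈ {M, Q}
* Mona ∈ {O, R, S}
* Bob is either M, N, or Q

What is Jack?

U

The 8 variables draw from only 8 values {M, N, O, Q, R, S, T, U}, so each is used; only Mona can be R, hence Mona = R.
The 7 still-open variables draw from only 7 values {M, N, O, Q, S, T, U}, so each is used; only Omar can be T, hence Omar = T.
The 6 still-open variables together cover exactly {M, N, O, Q, S, U} — 6 values for 6 variables — and N appears only in Bob's list, so Bob = N.
Among the 5 still-open variables, U fits only Jack (and all 5 values in {M, O, Q, S, U} must be used), so Jack = U.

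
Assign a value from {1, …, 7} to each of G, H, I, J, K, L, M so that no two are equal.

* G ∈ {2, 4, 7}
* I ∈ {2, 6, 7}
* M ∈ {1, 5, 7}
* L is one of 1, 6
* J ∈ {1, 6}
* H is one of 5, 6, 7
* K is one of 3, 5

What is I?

2

The 7 variables draw from only 7 values {1, 2, 3, 4, 5, 6, 7}, so each is used; only K can be 3, hence K = 3.
The 6 still-open variables draw from only 6 values {1, 2, 4, 5, 6, 7}, so each is used; only G can be 4, hence G = 4.
The 5 still-open variables draw from only 5 values {1, 2, 5, 6, 7}, so each is used; only I can be 2, hence I = 2.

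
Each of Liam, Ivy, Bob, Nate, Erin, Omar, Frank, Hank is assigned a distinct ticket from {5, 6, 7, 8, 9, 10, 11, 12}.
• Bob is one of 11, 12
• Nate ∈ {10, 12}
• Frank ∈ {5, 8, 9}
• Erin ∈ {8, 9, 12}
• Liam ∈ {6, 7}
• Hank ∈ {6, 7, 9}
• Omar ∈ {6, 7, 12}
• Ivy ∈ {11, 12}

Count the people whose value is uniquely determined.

The 8 variables together cover exactly {5, 6, 7, 8, 9, 10, 11, 12} — 8 values for 8 variables — and 5 appears only in Frank's list, so Frank = 5.
Among the 7 still-open variables, 8 fits only Erin (and all 7 values in {6, 7, 8, 9, 10, 11, 12} must be used), so Erin = 8.
The 6 still-open variables draw from only 6 values {6, 7, 9, 10, 11, 12}, so each is used; only Hank can be 9, hence Hank = 9.
Among the 5 still-open variables, 10 fits only Nate (and all 5 values in {6, 7, 10, 11, 12} must be used), so Nate = 10.
The 2 variables Ivy and Bob are confined to {11, 12}, which locks those values in; drop them from Omar.
Determined: Nate=10, Erin=8, Frank=5, Hank=9. The other people each still have more than one consistent value. That makes 4.

4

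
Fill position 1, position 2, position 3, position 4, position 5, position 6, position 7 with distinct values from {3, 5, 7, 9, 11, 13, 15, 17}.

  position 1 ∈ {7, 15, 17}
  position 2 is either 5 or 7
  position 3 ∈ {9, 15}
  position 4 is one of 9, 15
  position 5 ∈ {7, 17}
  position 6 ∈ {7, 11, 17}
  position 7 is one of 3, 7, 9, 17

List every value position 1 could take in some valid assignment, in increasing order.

Among the 7 variables, 3 fits only position 7 (and all 7 values in {3, 5, 7, 9, 11, 15, 17} must be used), so position 7 = 3.
The 6 still-open variables together cover exactly {5, 7, 9, 11, 15, 17} — 6 values for 6 variables — and 5 appears only in position 2's list, so position 2 = 5.
Among the 5 still-open variables, 11 fits only position 6 (and all 5 values in {7, 9, 11, 15, 17} must be used), so position 6 = 11.
position 3 and position 4 between them cover only {9, 15} — a naked pair. Remove those values from position 1.
No further eliminations apply; position 1 can still be any of 7, 17.

7, 17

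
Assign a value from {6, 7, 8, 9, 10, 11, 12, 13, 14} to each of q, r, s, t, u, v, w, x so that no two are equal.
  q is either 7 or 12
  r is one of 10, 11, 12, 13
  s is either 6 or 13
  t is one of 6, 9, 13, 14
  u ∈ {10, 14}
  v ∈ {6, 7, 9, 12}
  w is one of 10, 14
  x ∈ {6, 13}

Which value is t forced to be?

9

The 8 variables draw from only 8 values {6, 7, 9, 10, 11, 12, 13, 14}, so each is used; only r can be 11, hence r = 11.
s and x share exactly the 2 values {6, 13}; by pigeonhole those values go to them, so strike 6, 13 from t, v.
The 2 variables u and w are confined to {10, 14}, which locks those values in; drop them from t.
So t = 9.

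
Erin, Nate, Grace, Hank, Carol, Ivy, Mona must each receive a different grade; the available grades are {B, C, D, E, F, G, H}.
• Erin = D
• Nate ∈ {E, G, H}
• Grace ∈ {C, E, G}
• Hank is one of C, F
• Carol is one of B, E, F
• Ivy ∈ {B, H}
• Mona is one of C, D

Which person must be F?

Hank

Erin has just one choice, so Erin = D. Remove D from Mona.
That leaves Mona = C. Eliminate C elsewhere: Grace, Hank.
So F goes to Hank.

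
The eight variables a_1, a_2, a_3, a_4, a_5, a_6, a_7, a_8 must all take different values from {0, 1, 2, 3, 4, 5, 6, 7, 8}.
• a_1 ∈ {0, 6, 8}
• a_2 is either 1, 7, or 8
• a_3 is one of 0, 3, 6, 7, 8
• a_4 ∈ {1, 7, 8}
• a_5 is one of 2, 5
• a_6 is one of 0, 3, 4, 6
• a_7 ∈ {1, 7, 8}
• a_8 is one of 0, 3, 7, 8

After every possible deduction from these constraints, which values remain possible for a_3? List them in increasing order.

a_2, a_4, a_7 share exactly the 3 values {1, 7, 8}; by pigeonhole those values go to them, so strike 1, 7, 8 from a_1, a_3, a_8.
The 3 variables a_1, a_3, a_8 are confined to {0, 3, 6}, which locks those values in; drop them from a_6.
a_6 must be 4 (only option left).
No further eliminations apply; a_3 can still be any of 0, 3, 6.

0, 3, 6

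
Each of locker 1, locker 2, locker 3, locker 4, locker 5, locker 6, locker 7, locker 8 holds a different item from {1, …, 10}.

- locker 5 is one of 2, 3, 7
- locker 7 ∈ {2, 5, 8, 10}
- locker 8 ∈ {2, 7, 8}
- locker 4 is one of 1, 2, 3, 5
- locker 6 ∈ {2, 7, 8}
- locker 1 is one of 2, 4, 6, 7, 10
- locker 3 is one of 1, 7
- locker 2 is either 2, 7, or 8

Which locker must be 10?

locker 2, locker 6, locker 8 share exactly the 3 values {2, 7, 8}; by pigeonhole those values go to them, so strike 2, 7, 8 from locker 1, locker 3, locker 4, locker 5, locker 7.
locker 3 has just one choice, so locker 3 = 1. Strike 1 from locker 4.
locker 5 has just one choice, so locker 5 = 3. Eliminate 3 elsewhere: locker 4.
locker 4's domain is down to {5}, so locker 4 = 5. Eliminate 5 elsewhere: locker 7.
So 10 goes to locker 7.

locker 7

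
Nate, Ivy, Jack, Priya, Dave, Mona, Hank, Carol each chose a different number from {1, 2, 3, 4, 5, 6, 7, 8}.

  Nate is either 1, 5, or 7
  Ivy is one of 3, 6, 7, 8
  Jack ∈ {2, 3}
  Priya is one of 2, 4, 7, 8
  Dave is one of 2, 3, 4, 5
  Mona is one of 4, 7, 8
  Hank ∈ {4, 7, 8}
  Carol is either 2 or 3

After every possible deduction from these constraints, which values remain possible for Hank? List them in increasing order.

Among the 8 variables, 1 fits only Nate (and all 8 values in {1, 2, 3, 4, 5, 6, 7, 8} must be used), so Nate = 1.
Among the 7 still-open variables, 5 fits only Dave (and all 7 values in {2, 3, 4, 5, 6, 7, 8} must be used), so Dave = 5.
The 6 still-open variables together cover exactly {2, 3, 4, 6, 7, 8} — 6 values for 6 variables — and 6 appears only in Ivy's list, so Ivy = 6.
Jack and Carol between them cover only {2, 3} — a naked pair. Remove those values from Priya.
No further eliminations apply; Hank can still be any of 4, 7, 8.

4, 7, 8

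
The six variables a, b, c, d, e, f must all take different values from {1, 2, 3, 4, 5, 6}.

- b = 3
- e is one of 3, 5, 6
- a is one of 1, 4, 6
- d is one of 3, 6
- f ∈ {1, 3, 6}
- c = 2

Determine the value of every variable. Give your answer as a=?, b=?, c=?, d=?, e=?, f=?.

b's domain is down to {3}, so b = 3. So d, e, f can't be 3.
c must be 2 (only option left).
d has just one choice, so d = 6. Strike 6 from a, e, f.
e has just one choice, so e = 5.
f must be 1 (only option left). Remove 1 from a.
That leaves a = 4.

a=4, b=3, c=2, d=6, e=5, f=1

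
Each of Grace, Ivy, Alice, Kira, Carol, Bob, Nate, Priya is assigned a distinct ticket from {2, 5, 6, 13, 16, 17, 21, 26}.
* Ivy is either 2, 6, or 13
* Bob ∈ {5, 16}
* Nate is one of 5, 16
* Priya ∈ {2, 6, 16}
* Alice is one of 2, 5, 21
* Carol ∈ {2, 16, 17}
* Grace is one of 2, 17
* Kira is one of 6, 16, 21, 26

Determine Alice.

21

The 8 variables together cover exactly {2, 5, 6, 13, 16, 17, 21, 26} — 8 values for 8 variables — and 13 appears only in Ivy's list, so Ivy = 13.
Among the 7 still-open variables, 26 fits only Kira (and all 7 values in {2, 5, 6, 16, 17, 21, 26} must be used), so Kira = 26.
The 6 still-open variables draw from only 6 values {2, 5, 6, 16, 17, 21}, so each is used; only Priya can be 6, hence Priya = 6.
The 5 still-open variables draw from only 5 values {2, 5, 16, 17, 21}, so each is used; only Alice can be 21, hence Alice = 21.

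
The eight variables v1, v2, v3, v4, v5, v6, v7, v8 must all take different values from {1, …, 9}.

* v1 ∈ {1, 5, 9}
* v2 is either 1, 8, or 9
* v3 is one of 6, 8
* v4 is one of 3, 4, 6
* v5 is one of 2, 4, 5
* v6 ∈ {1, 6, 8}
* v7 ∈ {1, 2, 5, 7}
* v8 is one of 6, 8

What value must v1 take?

5

v3 and v8 share exactly the 2 values {6, 8}; by pigeonhole those values go to them, so strike 6, 8 from v2, v4, v6.
v6 has just one choice, so v6 = 1. Strike 1 from v1, v2, v7.
That leaves v2 = 9. Strike 9 from v1.
So v1 = 5.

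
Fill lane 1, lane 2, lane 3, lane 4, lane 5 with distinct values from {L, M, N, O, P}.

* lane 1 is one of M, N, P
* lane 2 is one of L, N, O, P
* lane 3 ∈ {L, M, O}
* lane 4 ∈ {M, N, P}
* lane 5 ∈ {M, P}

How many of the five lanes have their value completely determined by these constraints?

lane 1, lane 4, lane 5 share exactly the 3 values {M, N, P}; by pigeonhole those values go to them, so strike M, N, P from lane 2, lane 3.
Determined: none. The other lanes each still have more than one consistent value. That makes 0.

0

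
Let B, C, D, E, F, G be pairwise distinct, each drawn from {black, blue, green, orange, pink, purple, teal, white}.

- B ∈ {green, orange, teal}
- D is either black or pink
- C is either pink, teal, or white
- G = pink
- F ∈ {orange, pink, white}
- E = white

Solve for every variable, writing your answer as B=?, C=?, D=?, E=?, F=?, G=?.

E must be white (only option left). So C, F can't be white.
G's domain is down to {pink}, so G = pink. Strike pink from C, D, F.
C's domain is down to {teal}, so C = teal. So B can't be teal.
D's domain is down to {black}, so D = black.
F's domain is down to {orange}, so F = orange. Eliminate orange elsewhere: B.
B has just one choice, so B = green.

B=green, C=teal, D=black, E=white, F=orange, G=pink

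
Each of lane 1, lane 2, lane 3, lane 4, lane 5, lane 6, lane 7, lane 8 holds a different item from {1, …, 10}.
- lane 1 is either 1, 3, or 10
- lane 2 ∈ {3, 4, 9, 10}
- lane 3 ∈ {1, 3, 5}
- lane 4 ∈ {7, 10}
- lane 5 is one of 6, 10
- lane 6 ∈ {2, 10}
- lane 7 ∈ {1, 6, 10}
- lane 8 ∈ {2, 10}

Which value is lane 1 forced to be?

lane 6 and lane 8 share exactly the 2 values {2, 10}; by pigeonhole those values go to them, so strike 2, 10 from lane 1, lane 2, lane 4, lane 5, lane 7.
That leaves lane 4 = 7.
lane 5 must be 6 (only option left). Strike 6 from lane 7.
lane 7 must be 1 (only option left). So lane 1, lane 3 can't be 1.
So lane 1 = 3.

3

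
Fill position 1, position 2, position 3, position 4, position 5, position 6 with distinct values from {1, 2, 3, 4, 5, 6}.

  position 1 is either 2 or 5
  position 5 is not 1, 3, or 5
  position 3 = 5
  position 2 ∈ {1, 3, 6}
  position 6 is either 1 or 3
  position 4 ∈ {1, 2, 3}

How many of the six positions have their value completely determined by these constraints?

4

position 3 must be 5 (only option left). Strike 5 from position 1.
position 1 has just one choice, so position 1 = 2. Remove 2 from position 4, position 5.
The 4 still-open variables together cover exactly {1, 3, 4, 6} — 4 values for 4 variables — and 4 appears only in position 5's list, so position 5 = 4.
The 3 still-open variables draw from only 3 values {1, 3, 6}, so each is used; only position 2 can be 6, hence position 2 = 6.
Determined: position 1=2, position 2=6, position 3=5, position 5=4. The other positions each still have more than one consistent value. That makes 4.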